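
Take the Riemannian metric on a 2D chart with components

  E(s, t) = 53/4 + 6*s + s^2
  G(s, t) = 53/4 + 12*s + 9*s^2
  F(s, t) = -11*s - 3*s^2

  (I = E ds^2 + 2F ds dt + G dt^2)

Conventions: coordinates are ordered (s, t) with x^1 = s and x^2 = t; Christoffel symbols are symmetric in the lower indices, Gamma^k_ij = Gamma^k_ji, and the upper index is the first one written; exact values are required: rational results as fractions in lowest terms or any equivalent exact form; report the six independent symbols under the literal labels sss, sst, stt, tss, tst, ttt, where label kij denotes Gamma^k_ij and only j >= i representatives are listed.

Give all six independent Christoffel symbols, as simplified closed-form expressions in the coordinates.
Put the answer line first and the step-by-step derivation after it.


Answer: Gamma_sss = (-144*s^3 - 960*s^2 - 1148*s + 636)/(1336*s^2 + 3816*s + 2809), Gamma_sst = (432*s^3 + 1872*s^2 + 1056*s)/(1336*s^2 + 3816*s + 2809), Gamma_stt = (-1296*s^3 - 2592*s^2 - 3060*s - 1272)/(1336*s^2 + 3816*s + 2809), Gamma_tss = (-48*s^3 - 432*s^2 - 1800*s - 2332)/(1336*s^2 + 3816*s + 2809), Gamma_tst = (144*s^3 + 960*s^2 + 2484*s + 1272)/(1336*s^2 + 3816*s + 2809), Gamma_ttt = (-432*s^3 - 1872*s^2 - 1056*s)/(1336*s^2 + 3816*s + 2809)

E = 53/4 + 6*s + s^2; F = -11*s - 3*s^2; G = 53/4 + 12*s + 9*s^2
Gamma^k_ij = (1/2) g^{kl} (d_i g_jl + d_j g_il - d_l g_ij), with g^inv = (1/(EG-F^2)) [[G, -F], [-F, E]]
first partials: E_s = 6 + 2*s, E_t = 0, F_s = -11 - 6*s, F_t = 0, G_s = 12 + 18*s, G_t = 0
D = EG - F^2 = 2809/16 + (477/2)*s + (167/2)*s^2
expanded: Gamma^s_ss = (G E_s - 2F F_s + F E_t)/(2D), Gamma^s_st = (G E_t - F G_s)/(2D), Gamma^s_tt = (2G F_t - G G_s - F G_t)/(2D), Gamma^t_ss = (2E F_s - E E_t - F E_s)/(2D), Gamma^t_st = (E G_s - F E_t)/(2D), Gamma^t_tt = (E G_t - 2F F_t + F G_s)/(2D); substitute and cancel common factors


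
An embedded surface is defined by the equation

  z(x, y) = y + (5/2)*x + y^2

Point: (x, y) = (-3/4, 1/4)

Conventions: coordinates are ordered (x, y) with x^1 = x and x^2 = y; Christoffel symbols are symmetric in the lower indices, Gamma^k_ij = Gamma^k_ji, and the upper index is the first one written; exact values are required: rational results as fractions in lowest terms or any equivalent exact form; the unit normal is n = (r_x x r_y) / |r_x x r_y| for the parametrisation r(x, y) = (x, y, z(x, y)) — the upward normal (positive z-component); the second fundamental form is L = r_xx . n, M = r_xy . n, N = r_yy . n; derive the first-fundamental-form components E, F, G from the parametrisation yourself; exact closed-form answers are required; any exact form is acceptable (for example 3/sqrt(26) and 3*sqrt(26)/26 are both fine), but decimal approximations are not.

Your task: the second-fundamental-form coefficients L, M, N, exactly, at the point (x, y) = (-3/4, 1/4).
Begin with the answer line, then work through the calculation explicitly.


Answer: L = 0, M = 0, N = 2*sqrt(38)/19

z_x = 5/2, z_y = 3/2, z_xx = 0, z_xy = 0, z_yy = 2
E = 29/4, F = 15/4, G = 13/4; answer radicand W^2 = 19/2
unnormalised second-form numerators: l = 0, m = 0, n = 2; L = l/sqrt(19/2), and similarly M = m/sqrt(W^2), N = n/sqrt(W^2)


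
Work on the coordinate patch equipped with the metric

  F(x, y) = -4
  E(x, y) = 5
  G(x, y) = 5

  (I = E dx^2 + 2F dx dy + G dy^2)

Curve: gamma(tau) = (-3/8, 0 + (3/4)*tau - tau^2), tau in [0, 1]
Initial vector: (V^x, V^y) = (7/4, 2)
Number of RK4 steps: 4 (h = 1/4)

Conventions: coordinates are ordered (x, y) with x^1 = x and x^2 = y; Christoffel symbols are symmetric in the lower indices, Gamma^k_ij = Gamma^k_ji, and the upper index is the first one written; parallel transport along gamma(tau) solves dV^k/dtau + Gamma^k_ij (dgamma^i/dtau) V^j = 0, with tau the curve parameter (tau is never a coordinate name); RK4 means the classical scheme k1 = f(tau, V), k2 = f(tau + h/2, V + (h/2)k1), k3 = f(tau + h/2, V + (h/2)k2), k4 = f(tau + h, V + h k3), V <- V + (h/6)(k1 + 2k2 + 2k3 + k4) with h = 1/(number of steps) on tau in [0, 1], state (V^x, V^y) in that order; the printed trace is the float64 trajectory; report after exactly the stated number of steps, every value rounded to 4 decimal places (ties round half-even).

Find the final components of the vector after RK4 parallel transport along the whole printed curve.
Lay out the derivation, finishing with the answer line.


gamma'(tau) = (0, 3/4 - 2*tau); f(tau, V)^k = -Gamma^k_ij(gamma(tau)) gamma'^i(tau) V^j; h = 1/4; intermediate values shown to 6 dp
curve data and Christoffel symbols at the stage parameters:
  tau = 0.000000: gamma = (-0.375000, 0.000000), gamma' = (0.000000, 0.750000); Gamma_xxx = 0.000000, Gamma_xxy = 0.000000, Gamma_xyy = 0.000000, Gamma_yxx = 0.000000, Gamma_yxy = 0.000000, Gamma_yyy = 0.000000
  tau = 0.125000: gamma = (-0.375000, 0.078125), gamma' = (0.000000, 0.500000); Gamma_xxx = 0.000000, Gamma_xxy = 0.000000, Gamma_xyy = 0.000000, Gamma_yxx = 0.000000, Gamma_yxy = 0.000000, Gamma_yyy = 0.000000
  tau = 0.250000: gamma = (-0.375000, 0.125000), gamma' = (0.000000, 0.250000); Gamma_xxx = 0.000000, Gamma_xxy = 0.000000, Gamma_xyy = 0.000000, Gamma_yxx = 0.000000, Gamma_yxy = 0.000000, Gamma_yyy = 0.000000
  tau = 0.375000: gamma = (-0.375000, 0.140625), gamma' = (0.000000, 0.000000); Gamma_xxx = 0.000000, Gamma_xxy = 0.000000, Gamma_xyy = 0.000000, Gamma_yxx = 0.000000, Gamma_yxy = 0.000000, Gamma_yyy = 0.000000
  tau = 0.500000: gamma = (-0.375000, 0.125000), gamma' = (0.000000, -0.250000); Gamma_xxx = 0.000000, Gamma_xxy = 0.000000, Gamma_xyy = 0.000000, Gamma_yxx = 0.000000, Gamma_yxy = 0.000000, Gamma_yyy = 0.000000
  tau = 0.625000: gamma = (-0.375000, 0.078125), gamma' = (0.000000, -0.500000); Gamma_xxx = 0.000000, Gamma_xxy = 0.000000, Gamma_xyy = 0.000000, Gamma_yxx = 0.000000, Gamma_yxy = 0.000000, Gamma_yyy = 0.000000
  tau = 0.750000: gamma = (-0.375000, 0.000000), gamma' = (0.000000, -0.750000); Gamma_xxx = 0.000000, Gamma_xxy = 0.000000, Gamma_xyy = 0.000000, Gamma_yxx = 0.000000, Gamma_yxy = 0.000000, Gamma_yyy = 0.000000
  tau = 0.875000: gamma = (-0.375000, -0.109375), gamma' = (0.000000, -1.000000); Gamma_xxx = 0.000000, Gamma_xxy = 0.000000, Gamma_xyy = 0.000000, Gamma_yxx = 0.000000, Gamma_yxy = 0.000000, Gamma_yyy = 0.000000
  tau = 1.000000: gamma = (-0.375000, -0.250000), gamma' = (0.000000, -1.250000); Gamma_xxx = 0.000000, Gamma_xxy = 0.000000, Gamma_xyy = 0.000000, Gamma_yxx = 0.000000, Gamma_yxy = 0.000000, Gamma_yyy = 0.000000
step 0: V^x = 1.7500, V^y = 2.0000
step 1: k1 = (0.000000, 0.000000), k2 = (0.000000, 0.000000), k3 = (0.000000, 0.000000), k4 = (0.000000, 0.000000); V <- V + (h/6)(k1 + 2k2 + 2k3 + k4): V^x = 1.7500, V^y = 2.0000
step 2: k1 = (0.000000, 0.000000), k2 = (0.000000, 0.000000), k3 = (0.000000, 0.000000), k4 = (0.000000, 0.000000); V <- V + (h/6)(k1 + 2k2 + 2k3 + k4): V^x = 1.7500, V^y = 2.0000
step 3: k1 = (0.000000, 0.000000), k2 = (0.000000, 0.000000), k3 = (0.000000, 0.000000), k4 = (0.000000, 0.000000); V <- V + (h/6)(k1 + 2k2 + 2k3 + k4): V^x = 1.7500, V^y = 2.0000
step 4: k1 = (0.000000, 0.000000), k2 = (0.000000, 0.000000), k3 = (0.000000, 0.000000), k4 = (0.000000, 0.000000); V <- V + (h/6)(k1 + 2k2 + 2k3 + k4): V^x = 1.7500, V^y = 2.0000

Answer: V^x = 1.7500, V^y = 2.0000


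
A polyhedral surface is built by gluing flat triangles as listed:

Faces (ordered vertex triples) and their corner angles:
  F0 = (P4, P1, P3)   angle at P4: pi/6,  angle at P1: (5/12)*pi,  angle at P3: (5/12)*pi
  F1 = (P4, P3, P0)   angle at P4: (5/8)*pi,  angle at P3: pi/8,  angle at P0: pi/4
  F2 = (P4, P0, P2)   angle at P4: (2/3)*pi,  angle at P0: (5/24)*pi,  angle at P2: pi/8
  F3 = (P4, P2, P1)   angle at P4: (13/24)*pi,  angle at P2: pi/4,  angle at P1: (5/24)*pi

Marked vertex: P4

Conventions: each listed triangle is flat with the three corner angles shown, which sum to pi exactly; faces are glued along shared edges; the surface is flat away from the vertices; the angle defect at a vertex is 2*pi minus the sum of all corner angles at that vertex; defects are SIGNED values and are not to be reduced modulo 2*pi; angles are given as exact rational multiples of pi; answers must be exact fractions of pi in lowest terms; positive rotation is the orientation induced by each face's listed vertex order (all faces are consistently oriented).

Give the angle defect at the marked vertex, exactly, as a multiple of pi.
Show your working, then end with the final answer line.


Sum of corner angles at P4: 2*pi
defect = 2*pi - 2*pi

Answer: defect(P4) = 0


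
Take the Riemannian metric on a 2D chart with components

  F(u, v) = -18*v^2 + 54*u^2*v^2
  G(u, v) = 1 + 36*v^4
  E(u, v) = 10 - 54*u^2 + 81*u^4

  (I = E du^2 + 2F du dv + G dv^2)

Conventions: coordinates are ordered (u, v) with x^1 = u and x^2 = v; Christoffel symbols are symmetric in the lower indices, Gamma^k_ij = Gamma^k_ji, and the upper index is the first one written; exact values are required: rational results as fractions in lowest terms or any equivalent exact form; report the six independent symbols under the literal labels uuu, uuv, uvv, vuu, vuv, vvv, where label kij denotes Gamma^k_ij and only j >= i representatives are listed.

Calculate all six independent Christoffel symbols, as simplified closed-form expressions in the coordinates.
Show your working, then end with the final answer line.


E = 10 - 54*u^2 + 81*u^4; F = -18*v^2 + 54*u^2*v^2; G = 1 + 36*v^4
Gamma^k_ij = (1/2) g^{kl} (d_i g_jl + d_j g_il - d_l g_ij), with g^inv = (1/(EG-F^2)) [[G, -F], [-F, E]]
first partials: E_u = -108*u + 324*u^3, E_v = 0, F_u = 108*u*v^2, F_v = -36*v + 108*u^2*v, G_u = 0, G_v = 144*v^3
D = EG - F^2 = 10 - 54*u^2 + 36*v^4 + 81*u^4
expanded: Gamma^u_uu = (G E_u - 2F F_u + F E_v)/(2D), Gamma^u_uv = (G E_v - F G_u)/(2D), Gamma^u_vv = (2G F_v - G G_u - F G_v)/(2D), Gamma^v_uu = (2E F_u - E E_v - F E_u)/(2D), Gamma^v_uv = (E G_u - F E_v)/(2D), Gamma^v_vv = (E G_v - 2F F_v + F G_u)/(2D); substitute and cancel common factors

Answer: Gamma_uuu = (162*u^3 - 54*u)/(81*u^4 - 54*u^2 + 36*v^4 + 10), Gamma_uuv = 0, Gamma_uvv = (108*u^2*v - 36*v)/(81*u^4 - 54*u^2 + 36*v^4 + 10), Gamma_vuu = 108*u*v^2/(81*u^4 - 54*u^2 + 36*v^4 + 10), Gamma_vuv = 0, Gamma_vvv = 72*v^3/(81*u^4 - 54*u^2 + 36*v^4 + 10)


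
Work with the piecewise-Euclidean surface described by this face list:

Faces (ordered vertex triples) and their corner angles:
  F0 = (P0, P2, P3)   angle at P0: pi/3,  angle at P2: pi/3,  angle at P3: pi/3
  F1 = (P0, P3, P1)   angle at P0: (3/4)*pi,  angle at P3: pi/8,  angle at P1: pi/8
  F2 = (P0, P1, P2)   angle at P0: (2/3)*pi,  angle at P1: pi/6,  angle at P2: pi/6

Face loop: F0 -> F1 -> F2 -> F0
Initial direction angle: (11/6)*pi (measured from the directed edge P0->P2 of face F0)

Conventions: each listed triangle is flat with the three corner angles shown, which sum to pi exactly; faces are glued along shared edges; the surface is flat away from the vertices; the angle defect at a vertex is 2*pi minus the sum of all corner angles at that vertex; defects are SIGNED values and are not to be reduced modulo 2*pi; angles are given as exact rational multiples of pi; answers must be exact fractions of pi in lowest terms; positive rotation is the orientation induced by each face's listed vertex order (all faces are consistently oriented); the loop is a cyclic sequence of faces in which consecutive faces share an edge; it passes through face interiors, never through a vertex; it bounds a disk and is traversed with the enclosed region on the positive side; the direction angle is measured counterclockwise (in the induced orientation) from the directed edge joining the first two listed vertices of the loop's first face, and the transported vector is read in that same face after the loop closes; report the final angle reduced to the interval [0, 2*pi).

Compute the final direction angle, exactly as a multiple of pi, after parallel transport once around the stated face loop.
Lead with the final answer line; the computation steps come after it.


Answer: final direction angle = pi/12

enclosed vertex P0: corner angles sum to (7/4)*pi, defect = 2*pi - (7/4)*pi = pi/4
by Gauss-Bonnet the loop rotates the vector by the enclosed defect sum (positive orientation, mod 2*pi)
final angle = (11/6)*pi + pi/4 = pi/12 (mod 2*pi)


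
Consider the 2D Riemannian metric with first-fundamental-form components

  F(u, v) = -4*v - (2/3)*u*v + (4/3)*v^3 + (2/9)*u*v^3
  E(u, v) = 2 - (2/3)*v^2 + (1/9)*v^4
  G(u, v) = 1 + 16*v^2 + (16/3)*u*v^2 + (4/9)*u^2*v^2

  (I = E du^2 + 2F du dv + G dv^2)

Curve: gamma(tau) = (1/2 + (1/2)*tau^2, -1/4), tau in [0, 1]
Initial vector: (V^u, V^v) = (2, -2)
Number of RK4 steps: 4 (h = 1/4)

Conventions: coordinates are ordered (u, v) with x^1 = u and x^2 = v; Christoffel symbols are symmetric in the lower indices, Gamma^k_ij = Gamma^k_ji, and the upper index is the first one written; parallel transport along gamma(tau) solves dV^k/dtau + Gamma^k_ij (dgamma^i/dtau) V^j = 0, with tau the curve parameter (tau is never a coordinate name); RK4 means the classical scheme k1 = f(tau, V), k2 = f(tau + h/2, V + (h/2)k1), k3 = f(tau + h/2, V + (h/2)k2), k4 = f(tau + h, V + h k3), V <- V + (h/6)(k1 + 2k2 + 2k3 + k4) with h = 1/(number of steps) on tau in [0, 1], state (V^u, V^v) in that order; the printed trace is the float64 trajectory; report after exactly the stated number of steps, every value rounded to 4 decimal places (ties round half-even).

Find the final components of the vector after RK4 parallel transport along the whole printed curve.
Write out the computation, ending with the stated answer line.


gamma'(tau) = (tau, 0); f(tau, V)^k = -Gamma^k_ij(gamma(tau)) gamma'^i(tau) V^j; h = 1/4; intermediate values shown to 6 dp
curve data and Christoffel symbols at the stage parameters:
  tau = 0.000000: gamma = (0.500000, -0.250000), gamma' = (0.000000, 0.000000); Gamma_uuu = 0.000000, Gamma_uuv = 0.052099, Gamma_uvv = -1.354579, Gamma_vuu = 0.000000, Gamma_vuv = 0.057642, Gamma_vvv = -1.498684
  tau = 0.125000: gamma = (0.507812, -0.250000), gamma' = (0.125000, 0.000000); Gamma_uuu = 0.000000, Gamma_uuv = 0.052052, Gamma_uvv = -1.354986, Gamma_vuu = 0.000000, Gamma_vuv = 0.057659, Gamma_vvv = -1.500936
  tau = 0.250000: gamma = (0.531250, -0.250000), gamma' = (0.250000, 0.000000); Gamma_uuu = 0.000000, Gamma_uuv = 0.051912, Gamma_uvv = -1.356194, Gamma_vuu = 0.000000, Gamma_vuv = 0.057710, Gamma_vvv = -1.507684
  tau = 0.375000: gamma = (0.570312, -0.250000), gamma' = (0.375000, 0.000000); Gamma_uuu = 0.000000, Gamma_uuv = 0.051678, Gamma_uvv = -1.358164, Gamma_vuu = 0.000000, Gamma_vuv = 0.057794, Gamma_vvv = -1.518904
  tau = 0.500000: gamma = (0.625000, -0.250000), gamma' = (0.500000, 0.000000); Gamma_uuu = 0.000000, Gamma_uuv = 0.051352, Gamma_uvv = -1.360830, Gamma_vuu = 0.000000, Gamma_vuv = 0.057908, Gamma_vvv = -1.534553
  tau = 0.625000: gamma = (0.695312, -0.250000), gamma' = (0.625000, 0.000000); Gamma_uuu = 0.000000, Gamma_uuv = 0.050935, Gamma_uvv = -1.364106, Gamma_vuu = 0.000000, Gamma_vuv = 0.058047, Gamma_vvv = -1.554573
  tau = 0.750000: gamma = (0.781250, -0.250000), gamma' = (0.750000, 0.000000); Gamma_uuu = 0.000000, Gamma_uuv = 0.050429, Gamma_uvv = -1.367880, Gamma_vuu = 0.000000, Gamma_vuv = 0.058208, Gamma_vvv = -1.578883
  tau = 0.875000: gamma = (0.882812, -0.250000), gamma' = (0.875000, 0.000000); Gamma_uuu = 0.000000, Gamma_uuv = 0.049835, Gamma_uvv = -1.372023, Gamma_vuu = 0.000000, Gamma_vuv = 0.058384, Gamma_vvv = -1.607384
  tau = 1.000000: gamma = (1.000000, -0.250000), gamma' = (1.000000, 0.000000); Gamma_uuu = 0.000000, Gamma_uuv = 0.049157, Gamma_uvv = -1.376389, Gamma_vuu = 0.000000, Gamma_vuv = 0.058570, Gamma_vvv = -1.639953
step 0: V^u = 2.0000, V^v = -2.0000
step 1: k1 = (0.000000, 0.000000), k2 = (0.013013, 0.014415), k3 = (0.013001, 0.014402), k4 = (0.025909, 0.028803); V <- V + (h/6)(k1 + 2k2 + 2k3 + k4): V^u = 2.0032, V^v = -1.9964
step 2: k1 = (0.025909, 0.028803), k2 = (0.038619, 0.043190), k3 = (0.038584, 0.043151), k4 = (0.050983, 0.057491); V <- V + (h/6)(k1 + 2k2 + 2k3 + k4): V^u = 2.0129, V^v = -1.9856
step 3: k1 = (0.050983, 0.057491), k2 = (0.062982, 0.071776), k3 = (0.062925, 0.071711), k4 = (0.074421, 0.085901); V <- V + (h/6)(k1 + 2k2 + 2k3 + k4): V^u = 2.0286, V^v = -1.9677
step 4: k1 = (0.074421, 0.085900), k2 = (0.085334, 0.099972), k3 = (0.085257, 0.099882), k4 = (0.095497, 0.113784); V <- V + (h/6)(k1 + 2k2 + 2k3 + k4): V^u = 2.0499, V^v = -1.9427

Answer: V^u = 2.0499, V^v = -1.9427


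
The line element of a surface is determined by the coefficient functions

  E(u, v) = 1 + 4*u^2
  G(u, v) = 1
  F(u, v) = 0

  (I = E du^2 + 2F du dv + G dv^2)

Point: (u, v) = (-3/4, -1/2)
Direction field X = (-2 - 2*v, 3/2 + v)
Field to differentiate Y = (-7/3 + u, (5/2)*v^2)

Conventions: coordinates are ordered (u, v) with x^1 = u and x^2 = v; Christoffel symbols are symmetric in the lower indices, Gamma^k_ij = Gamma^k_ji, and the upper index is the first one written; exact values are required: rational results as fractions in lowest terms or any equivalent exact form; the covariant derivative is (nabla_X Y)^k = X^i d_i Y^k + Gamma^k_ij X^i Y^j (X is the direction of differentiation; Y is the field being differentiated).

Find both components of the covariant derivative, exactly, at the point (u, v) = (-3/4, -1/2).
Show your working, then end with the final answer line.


E = 13/4, F = 0, G = 1 at the point
E_u = -6, E_v = 0, F_u = 0, F_v = 0, G_u = 0, G_v = 0
EG - F^2 = 13/4;  g^inv = (4/13) * [[1, 0], [0, 13/4]]
first-kind symbols [ij,l] = (1/2)(d_i g_jl + d_j g_il - d_l g_ij): [uu,u] = E_u/2 = -3, [uu,v] = F_u - E_v/2 = 0, [uv,u] = E_v/2 = 0, [uv,v] = G_u/2 = 0, [vv,u] = F_v - G_u/2 = 0, [vv,v] = G_v/2 = 0
Gamma^u_ij = (G*[ij,u] - F*[ij,v])/(EG - F^2), Gamma^v_ij = (E*[ij,v] - F*[ij,u])/(EG - F^2)
Gamma_uuu = -12/13, Gamma_uuv = 0, Gamma_uvv = 0, Gamma_vuu = 0, Gamma_vuv = 0, Gamma_vvv = 0
X = (-1, 1), Y = (-37/12, 5/8) at the point

Answer: (nabla_X Y)^u = -50/13, (nabla_X Y)^v = -5/2


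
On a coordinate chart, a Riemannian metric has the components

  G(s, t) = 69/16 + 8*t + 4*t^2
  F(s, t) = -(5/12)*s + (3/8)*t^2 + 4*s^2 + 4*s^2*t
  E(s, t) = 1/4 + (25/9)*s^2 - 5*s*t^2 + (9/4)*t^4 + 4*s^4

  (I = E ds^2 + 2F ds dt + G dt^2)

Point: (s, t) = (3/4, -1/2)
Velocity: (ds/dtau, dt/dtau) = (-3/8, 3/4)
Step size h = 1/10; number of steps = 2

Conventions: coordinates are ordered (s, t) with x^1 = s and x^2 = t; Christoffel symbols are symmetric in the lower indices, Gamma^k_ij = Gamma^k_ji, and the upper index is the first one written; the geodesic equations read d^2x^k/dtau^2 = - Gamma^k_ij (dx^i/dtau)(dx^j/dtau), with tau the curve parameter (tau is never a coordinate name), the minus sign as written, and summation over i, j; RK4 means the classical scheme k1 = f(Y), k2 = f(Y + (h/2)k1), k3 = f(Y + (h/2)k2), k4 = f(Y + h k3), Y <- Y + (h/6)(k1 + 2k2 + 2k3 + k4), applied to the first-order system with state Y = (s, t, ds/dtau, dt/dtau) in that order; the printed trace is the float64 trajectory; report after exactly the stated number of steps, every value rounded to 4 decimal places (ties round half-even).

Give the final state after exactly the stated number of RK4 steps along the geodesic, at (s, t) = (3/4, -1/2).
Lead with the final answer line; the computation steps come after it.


Answer: s = 0.6740, t = -0.3663, ds/dtau = -0.3859, dt/dtau = 0.5989

f(Y) = (ds/dtau, dt/dtau, -Gamma^s_ij Y'^i Y'^j, -Gamma^t_ij Y'^i Y'^j) with the Gammas evaluated at the stage position; h = 0.100000; intermediate values shown to 6 dp
step 0: s = 0.7500, t = -0.5000, ds/dtau = -0.3750, dt/dtau = 0.7500
step 1:
  k1: at (s, t) = (0.750000, -0.500000), (ds/dtau, dt/dtau) = (-0.375000, 0.750000); Gamma_sss = 2.389513, Gamma_sst = 0.792809, Gamma_stt = 0.298427, Gamma_tss = -0.681648, Gamma_tst = -0.547416, Gamma_ttt = 1.317753; k1 = (-0.375000, 0.750000, -0.057935, -0.953301)
  k2: at (s, t) = (0.731250, -0.462500), (ds/dtau, dt/dtau) = (-0.377897, 0.702335); Gamma_sss = 2.282627, Gamma_sst = 0.770502, Gamma_stt = 0.270354, Gamma_tss = -0.429103, Gamma_tst = -0.485558, Gamma_ttt = 1.294080; k2 = (-0.377897, 0.702335, -0.050333, -0.834802)
  k3: at (s, t) = (0.731105, -0.464883), (ds/dtau, dt/dtau) = (-0.377517, 0.708260); Gamma_sss = 2.290694, Gamma_sst = 0.774022, Gamma_stt = 0.271741, Gamma_tss = -0.440897, Gamma_tst = -0.488723, Gamma_ttt = 1.296606; k3 = (-0.377517, 0.708260, -0.048865, -0.848933)
  k4: at (s, t) = (0.712248, -0.429174), (ds/dtau, dt/dtau) = (-0.379886, 0.665107); Gamma_sss = 2.193709, Gamma_sst = 0.745504, Gamma_stt = 0.249400, Gamma_tss = -0.234101, Gamma_tst = -0.429353, Gamma_ttt = 1.269415; k4 = (-0.379886, 0.665107, -0.050183, -0.744728)
  Y <- Y + (h/6)(k1 + 2k2 + 2k3 + k4): s = 0.7122, t = -0.4294, ds/dtau = -0.3801, dt/dtau = 0.6656
step 2:
  k1: at (s, t) = (0.712238, -0.429395), (ds/dtau, dt/dtau) = (-0.380109, 0.665575); Gamma_sss = 2.194416, Gamma_sst = 0.745866, Gamma_stt = 0.249500, Gamma_tss = -0.235045, Gamma_tst = -0.429642, Gamma_ttt = 1.269666; k1 = (-0.380109, 0.665575, -0.050186, -0.745881)
  k2: at (s, t) = (0.693233, -0.396116), (ds/dtau, dt/dtau) = (-0.382618, 0.628281); Gamma_sss = 2.110996, Gamma_sst = 0.714089, Gamma_stt = 0.232354, Gamma_tss = -0.071084, Gamma_tst = -0.375280, Gamma_ttt = 1.241672; k2 = (-0.382618, 0.628281, -0.057439, -0.660156)
  k3: at (s, t) = (0.693107, -0.397981), (ds/dtau, dt/dtau) = (-0.382981, 0.632567); Gamma_sss = 2.116632, Gamma_sst = 0.717453, Gamma_stt = 0.232975, Gamma_tss = -0.077830, Gamma_tst = -0.377590, Gamma_ttt = 1.243898; k3 = (-0.382981, 0.632567, -0.056056, -0.669270)
  k4: at (s, t) = (0.673940, -0.366138), (ds/dtau, dt/dtau) = (-0.385714, 0.598648); Gamma_sss = 2.043608, Gamma_sst = 0.682731, Gamma_stt = 0.219499, Gamma_tss = 0.055034, Gamma_tst = -0.327580, Gamma_ttt = 1.215488; k4 = (-0.385714, 0.598648, -0.067408, -0.595075)
  Y <- Y + (h/6)(k1 + 2k2 + 2k3 + k4): s = 0.6740, t = -0.3663, ds/dtau = -0.3859, dt/dtau = 0.5989


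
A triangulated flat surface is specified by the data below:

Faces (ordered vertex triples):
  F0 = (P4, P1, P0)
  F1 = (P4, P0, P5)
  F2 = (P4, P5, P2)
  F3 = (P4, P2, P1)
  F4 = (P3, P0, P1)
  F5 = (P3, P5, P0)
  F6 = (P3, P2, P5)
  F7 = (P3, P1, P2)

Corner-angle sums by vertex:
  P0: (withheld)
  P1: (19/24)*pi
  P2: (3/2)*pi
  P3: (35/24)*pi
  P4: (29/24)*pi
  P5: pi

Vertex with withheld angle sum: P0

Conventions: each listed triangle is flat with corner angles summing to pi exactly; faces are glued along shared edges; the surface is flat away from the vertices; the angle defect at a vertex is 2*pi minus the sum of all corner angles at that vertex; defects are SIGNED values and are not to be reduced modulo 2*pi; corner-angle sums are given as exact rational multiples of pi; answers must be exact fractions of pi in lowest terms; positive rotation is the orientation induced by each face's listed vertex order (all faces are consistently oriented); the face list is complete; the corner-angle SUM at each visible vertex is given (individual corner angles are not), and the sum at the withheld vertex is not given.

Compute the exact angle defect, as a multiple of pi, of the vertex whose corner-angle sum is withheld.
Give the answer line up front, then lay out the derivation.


Answer: defect(P0) = -pi/24

V = 6, E = 12, F = 8; chi = V - E + F = 2
Gauss-Bonnet: total defect = 2*pi*chi = 4*pi; visible defects sum to (97/24)*pi


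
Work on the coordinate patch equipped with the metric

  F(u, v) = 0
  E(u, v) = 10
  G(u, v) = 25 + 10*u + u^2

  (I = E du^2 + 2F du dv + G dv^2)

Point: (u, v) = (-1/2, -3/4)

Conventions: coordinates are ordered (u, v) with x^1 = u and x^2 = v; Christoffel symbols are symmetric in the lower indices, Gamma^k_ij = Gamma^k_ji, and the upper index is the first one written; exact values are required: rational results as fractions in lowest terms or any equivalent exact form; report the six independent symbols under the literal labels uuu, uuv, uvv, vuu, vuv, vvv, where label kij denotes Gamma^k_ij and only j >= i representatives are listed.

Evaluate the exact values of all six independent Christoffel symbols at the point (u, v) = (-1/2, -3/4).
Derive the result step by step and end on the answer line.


E = 10, F = 0, G = 81/4 at the point
E_u = 0, E_v = 0, F_u = 0, F_v = 0, G_u = 9, G_v = 0
EG - F^2 = 405/2;  g^inv = (2/405) * [[81/4, 0], [0, 10]]
first-kind symbols [ij,l] = (1/2)(d_i g_jl + d_j g_il - d_l g_ij): [uu,u] = E_u/2 = 0, [uu,v] = F_u - E_v/2 = 0, [uv,u] = E_v/2 = 0, [uv,v] = G_u/2 = 9/2, [vv,u] = F_v - G_u/2 = -9/2, [vv,v] = G_v/2 = 0
Gamma^u_ij = (G*[ij,u] - F*[ij,v])/(EG - F^2), Gamma^v_ij = (E*[ij,v] - F*[ij,u])/(EG - F^2)

Answer: Gamma_uuu = 0, Gamma_uuv = 0, Gamma_uvv = -9/20, Gamma_vuu = 0, Gamma_vuv = 2/9, Gamma_vvv = 0


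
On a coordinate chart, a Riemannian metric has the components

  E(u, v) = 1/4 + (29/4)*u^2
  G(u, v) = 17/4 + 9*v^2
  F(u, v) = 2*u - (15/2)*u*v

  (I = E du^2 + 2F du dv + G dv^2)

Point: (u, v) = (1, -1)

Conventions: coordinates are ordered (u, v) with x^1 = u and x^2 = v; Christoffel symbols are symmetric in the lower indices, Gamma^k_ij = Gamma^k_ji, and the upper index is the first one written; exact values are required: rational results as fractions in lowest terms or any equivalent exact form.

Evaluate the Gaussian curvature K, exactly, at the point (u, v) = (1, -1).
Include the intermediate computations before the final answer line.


E = 15/2, F = 19/2, G = 53/4, EG - F^2 = 73/8 at the point
E_u = 29/2, E_v = 0, F_u = 19/2, F_v = -15/2, G_u = 0, G_v = -18
E_vv = 0, F_uv = -15/2, G_uu = 0
K follows from Brioschi's formula, (det M1 - det M2)/(EG - F^2)^2.
M1 = [[-E_vv/2 + F_uv - G_uu/2, E_u/2, F_u - E_v/2], [F_v - G_u/2, E, F], [G_v/2, F, G]] = [[-15/2, 29/4, 19/2], [-15/2, 15/2, 19/2], [-9, 19/2, 53/4]]; det M1 = -111/32
M2 = [[0, E_v/2, G_u/2], [E_v/2, E, F], [G_u/2, F, G]] = [[0, 0, 0], [0, 15/2, 19/2], [0, 19/2, 53/4]]; det M2 = 0
det M1 - det M2 = -111/32; K = -111/32 / (73/8)^2 = -222/5329

Answer: K = -222/5329


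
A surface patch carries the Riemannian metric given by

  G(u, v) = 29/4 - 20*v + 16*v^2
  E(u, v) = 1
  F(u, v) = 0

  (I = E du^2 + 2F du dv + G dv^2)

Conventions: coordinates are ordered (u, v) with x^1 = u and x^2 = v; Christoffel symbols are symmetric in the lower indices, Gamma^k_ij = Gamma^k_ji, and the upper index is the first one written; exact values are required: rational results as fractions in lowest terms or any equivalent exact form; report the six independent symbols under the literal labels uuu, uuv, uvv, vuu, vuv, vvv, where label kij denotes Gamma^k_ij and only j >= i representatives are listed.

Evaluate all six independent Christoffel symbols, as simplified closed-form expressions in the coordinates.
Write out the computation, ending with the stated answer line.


E = 1; F = 0; G = 29/4 - 20*v + 16*v^2
Gamma^k_ij = (1/2) g^{kl} (d_i g_jl + d_j g_il - d_l g_ij), with g^inv = (1/(EG-F^2)) [[G, -F], [-F, E]]
first partials: E_u = 0, E_v = 0, F_u = 0, F_v = 0, G_u = 0, G_v = -20 + 32*v
D = EG - F^2 = 29/4 - 20*v + 16*v^2
expanded: Gamma^u_uu = (G E_u - 2F F_u + F E_v)/(2D), Gamma^u_uv = (G E_v - F G_u)/(2D), Gamma^u_vv = (2G F_v - G G_u - F G_v)/(2D), Gamma^v_uu = (2E F_u - E E_v - F E_u)/(2D), Gamma^v_uv = (E G_u - F E_v)/(2D), Gamma^v_vv = (E G_v - 2F F_v + F G_u)/(2D); substitute and cancel common factors

Answer: Gamma_uuu = 0, Gamma_uuv = 0, Gamma_uvv = 0, Gamma_vuu = 0, Gamma_vuv = 0, Gamma_vvv = (64*v - 40)/(64*v^2 - 80*v + 29)


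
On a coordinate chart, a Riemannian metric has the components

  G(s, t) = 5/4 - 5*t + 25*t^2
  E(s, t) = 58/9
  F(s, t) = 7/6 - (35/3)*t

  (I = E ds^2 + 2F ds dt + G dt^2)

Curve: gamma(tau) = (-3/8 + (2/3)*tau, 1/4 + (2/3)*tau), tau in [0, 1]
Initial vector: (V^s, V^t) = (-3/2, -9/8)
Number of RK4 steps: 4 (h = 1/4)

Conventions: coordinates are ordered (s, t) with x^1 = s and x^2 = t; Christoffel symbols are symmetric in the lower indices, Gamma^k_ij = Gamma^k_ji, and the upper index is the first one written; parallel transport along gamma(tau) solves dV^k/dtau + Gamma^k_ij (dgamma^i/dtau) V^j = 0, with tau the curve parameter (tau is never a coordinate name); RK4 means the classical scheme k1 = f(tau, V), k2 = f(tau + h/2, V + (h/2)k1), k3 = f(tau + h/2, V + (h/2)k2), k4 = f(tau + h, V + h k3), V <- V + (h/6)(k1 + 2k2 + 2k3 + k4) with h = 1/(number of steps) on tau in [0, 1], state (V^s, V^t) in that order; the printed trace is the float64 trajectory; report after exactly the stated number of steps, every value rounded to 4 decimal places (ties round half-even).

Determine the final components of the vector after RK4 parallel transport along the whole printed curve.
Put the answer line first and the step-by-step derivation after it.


Answer: V^s = -2.1102, V^t = -0.6194

gamma'(tau) = (2/3, 2/3); f(tau, V)^k = -Gamma^k_ij(gamma(tau)) gamma'^i(tau) V^j; h = 1/4; intermediate values shown to 6 dp
curve data and Christoffel symbols at the stage parameters:
  tau = 0.000000: gamma = (-0.375000, 0.250000), gamma' = (0.666667, 0.666667); Gamma_sss = 0.000000, Gamma_sst = 0.000000, Gamma_stt = -1.665015, Gamma_tss = 0.000000, Gamma_tst = 0.000000, Gamma_ttt = 0.535183
  tau = 0.125000: gamma = (-0.291667, 0.333333), gamma' = (0.666667, 0.666667); Gamma_sss = 0.000000, Gamma_sst = 0.000000, Gamma_stt = -1.494662, Gamma_tss = 0.000000, Gamma_tst = 0.000000, Gamma_ttt = 0.747331
  tau = 0.250000: gamma = (-0.208333, 0.416667), gamma' = (0.666667, 0.666667); Gamma_sss = 0.000000, Gamma_sst = 0.000000, Gamma_stt = -1.303336, Gamma_tss = 0.000000, Gamma_tst = 0.000000, Gamma_ttt = 0.884407
  tau = 0.375000: gamma = (-0.125000, 0.500000), gamma' = (0.666667, 0.666667); Gamma_sss = 0.000000, Gamma_sst = 0.000000, Gamma_stt = -1.117021, Gamma_tss = 0.000000, Gamma_tst = 0.000000, Gamma_ttt = 0.957447
  tau = 0.500000: gamma = (-0.041667, 0.583333), gamma' = (0.666667, 0.666667); Gamma_sss = 0.000000, Gamma_sst = 0.000000, Gamma_stt = -0.949689, Gamma_tss = 0.000000, Gamma_tst = 0.000000, Gamma_ttt = 0.983607
  tau = 0.625000: gamma = (0.041667, 0.666667), gamma' = (0.666667, 0.666667); Gamma_sss = 0.000000, Gamma_sst = 0.000000, Gamma_stt = -0.806142, Gamma_tss = 0.000000, Gamma_tst = 0.000000, Gamma_ttt = 0.978887
  tau = 0.750000: gamma = (0.125000, 0.750000), gamma' = (0.666667, 0.666667); Gamma_sss = 0.000000, Gamma_sst = 0.000000, Gamma_stt = -0.685994, Gamma_tss = 0.000000, Gamma_tst = 0.000000, Gamma_ttt = 0.955492
  tau = 0.875000: gamma = (0.208333, 0.833333), gamma' = (0.666667, 0.666667); Gamma_sss = 0.000000, Gamma_sst = 0.000000, Gamma_stt = -0.586592, Gamma_tss = 0.000000, Gamma_tst = 0.000000, Gamma_ttt = 0.921788
  tau = 1.000000: gamma = (0.291667, 0.916667), gamma' = (0.666667, 0.666667); Gamma_sss = 0.000000, Gamma_sst = 0.000000, Gamma_stt = -0.504656, Gamma_tss = 0.000000, Gamma_tst = 0.000000, Gamma_ttt = 0.883148
step 0: V^s = -1.5000, V^t = -1.1250
step 1: k1 = (-1.248761, 0.401388), k2 = (-1.071002, 0.535501), k3 = (-1.054297, 0.527149), k4 = (-0.862993, 0.585603); V <- V + (h/6)(k1 + 2k2 + 2k3 + k4): V^s = -1.7651, V^t = -0.9953
step 2: k1 = (-0.864825, 0.586846), k2 = (-0.686570, 0.588489), k3 = (-0.686417, 0.588358), k4 = (-0.537038, 0.556218); V <- V + (h/6)(k1 + 2k2 + 2k3 + k4): V^s = -1.9379, V^t = -0.8496
step 3: k1 = (-0.537919, 0.557130), k2 = (-0.419184, 0.509009), k3 = (-0.422417, 0.512935), k4 = (-0.329913, 0.459521); V <- V + (h/6)(k1 + 2k2 + 2k3 + k4): V^s = -2.0442, V^t = -0.7221
step 4: k1 = (-0.330238, 0.459974), k2 = (-0.259901, 0.408416), k3 = (-0.262421, 0.412376), k4 = (-0.208257, 0.364450); V <- V + (h/6)(k1 + 2k2 + 2k3 + k4): V^s = -2.1102, V^t = -0.6194


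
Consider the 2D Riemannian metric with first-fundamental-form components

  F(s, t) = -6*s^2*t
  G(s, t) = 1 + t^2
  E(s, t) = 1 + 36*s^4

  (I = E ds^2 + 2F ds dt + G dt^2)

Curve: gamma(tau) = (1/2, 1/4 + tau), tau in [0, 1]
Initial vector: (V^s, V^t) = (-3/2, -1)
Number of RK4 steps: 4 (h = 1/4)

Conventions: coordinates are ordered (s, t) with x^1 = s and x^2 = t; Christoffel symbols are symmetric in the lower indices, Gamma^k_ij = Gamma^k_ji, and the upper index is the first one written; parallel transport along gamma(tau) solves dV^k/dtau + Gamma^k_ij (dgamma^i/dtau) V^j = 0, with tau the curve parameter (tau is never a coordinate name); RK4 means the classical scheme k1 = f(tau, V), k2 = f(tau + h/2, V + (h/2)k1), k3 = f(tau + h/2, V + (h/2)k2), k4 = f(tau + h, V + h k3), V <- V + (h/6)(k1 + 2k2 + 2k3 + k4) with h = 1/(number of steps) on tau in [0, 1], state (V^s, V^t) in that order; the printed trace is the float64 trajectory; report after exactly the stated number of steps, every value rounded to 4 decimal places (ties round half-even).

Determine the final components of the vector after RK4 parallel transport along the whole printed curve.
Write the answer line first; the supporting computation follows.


Answer: V^s = -1.8633, V^t = -0.8296

gamma'(tau) = (0, 1); f(tau, V)^k = -Gamma^k_ij(gamma(tau)) gamma'^i(tau) V^j; h = 1/4; intermediate values shown to 6 dp
curve data and Christoffel symbols at the stage parameters:
  tau = 0.000000: gamma = (0.500000, 0.250000), gamma' = (0.000000, 1.000000); Gamma_sss = 2.716981, Gamma_sst = 0.000000, Gamma_stt = -0.452830, Gamma_tss = -0.452830, Gamma_tst = 0.000000, Gamma_ttt = 0.075472
  tau = 0.125000: gamma = (0.500000, 0.375000), gamma' = (0.000000, 1.000000); Gamma_sss = 2.654378, Gamma_sst = 0.000000, Gamma_stt = -0.442396, Gamma_tss = -0.663594, Gamma_tst = 0.000000, Gamma_ttt = 0.110599
  tau = 0.250000: gamma = (0.500000, 0.500000), gamma' = (0.000000, 1.000000); Gamma_sss = 2.571429, Gamma_sst = 0.000000, Gamma_stt = -0.428571, Gamma_tss = -0.857143, Gamma_tst = 0.000000, Gamma_ttt = 0.142857
  tau = 0.375000: gamma = (0.500000, 0.625000), gamma' = (0.000000, 1.000000); Gamma_sss = 2.472103, Gamma_sst = 0.000000, Gamma_stt = -0.412017, Gamma_tss = -1.030043, Gamma_tst = 0.000000, Gamma_ttt = 0.171674
  tau = 0.500000: gamma = (0.500000, 0.750000), gamma' = (0.000000, 1.000000); Gamma_sss = 2.360656, Gamma_sst = 0.000000, Gamma_stt = -0.393443, Gamma_tss = -1.180328, Gamma_tst = 0.000000, Gamma_ttt = 0.196721
  tau = 0.625000: gamma = (0.500000, 0.875000), gamma' = (0.000000, 1.000000); Gamma_sss = 2.241245, Gamma_sst = 0.000000, Gamma_stt = -0.373541, Gamma_tss = -1.307393, Gamma_tst = 0.000000, Gamma_ttt = 0.217899
  tau = 0.750000: gamma = (0.500000, 1.000000), gamma' = (0.000000, 1.000000); Gamma_sss = 2.117647, Gamma_sst = 0.000000, Gamma_stt = -0.352941, Gamma_tss = -1.411765, Gamma_tst = 0.000000, Gamma_ttt = 0.235294
  tau = 0.875000: gamma = (0.500000, 1.125000), gamma' = (0.000000, 1.000000); Gamma_sss = 1.993080, Gamma_sst = 0.000000, Gamma_stt = -0.332180, Gamma_tss = -1.494810, Gamma_tst = 0.000000, Gamma_ttt = 0.249135
  tau = 1.000000: gamma = (0.500000, 1.250000), gamma' = (0.000000, 1.000000); Gamma_sss = 1.870130, Gamma_sst = 0.000000, Gamma_stt = -0.311688, Gamma_tss = -1.558442, Gamma_tst = 0.000000, Gamma_ttt = 0.259740
step 0: V^s = -1.5000, V^t = -1.0000
step 1: k1 = (-0.452830, 0.075472), k2 = (-0.438223, 0.109556), k3 = (-0.436338, 0.109084), k4 = (-0.416884, 0.138961); V <- V + (h/6)(k1 + 2k2 + 2k3 + k4): V^s = -1.6091, V^t = -0.9728
step 2: k1 = (-0.416934, 0.138978), k2 = (-0.393671, 0.164030), k3 = (-0.392381, 0.163492), k4 = (-0.366678, 0.183339); V <- V + (h/6)(k1 + 2k2 + 2k3 + k4): V^s = -1.7073, V^t = -0.9321
step 3: k1 = (-0.366736, 0.183368), k2 = (-0.339624, 0.198114), k3 = (-0.338935, 0.197712), k4 = (-0.311539, 0.207693); V <- V + (h/6)(k1 + 2k2 + 2k3 + k4): V^s = -1.7921, V^t = -0.8828
step 4: k1 = (-0.311591, 0.207728), k2 = (-0.284637, 0.213478), k3 = (-0.284398, 0.213299), k4 = (-0.258551, 0.215459); V <- V + (h/6)(k1 + 2k2 + 2k3 + k4): V^s = -1.8633, V^t = -0.8296


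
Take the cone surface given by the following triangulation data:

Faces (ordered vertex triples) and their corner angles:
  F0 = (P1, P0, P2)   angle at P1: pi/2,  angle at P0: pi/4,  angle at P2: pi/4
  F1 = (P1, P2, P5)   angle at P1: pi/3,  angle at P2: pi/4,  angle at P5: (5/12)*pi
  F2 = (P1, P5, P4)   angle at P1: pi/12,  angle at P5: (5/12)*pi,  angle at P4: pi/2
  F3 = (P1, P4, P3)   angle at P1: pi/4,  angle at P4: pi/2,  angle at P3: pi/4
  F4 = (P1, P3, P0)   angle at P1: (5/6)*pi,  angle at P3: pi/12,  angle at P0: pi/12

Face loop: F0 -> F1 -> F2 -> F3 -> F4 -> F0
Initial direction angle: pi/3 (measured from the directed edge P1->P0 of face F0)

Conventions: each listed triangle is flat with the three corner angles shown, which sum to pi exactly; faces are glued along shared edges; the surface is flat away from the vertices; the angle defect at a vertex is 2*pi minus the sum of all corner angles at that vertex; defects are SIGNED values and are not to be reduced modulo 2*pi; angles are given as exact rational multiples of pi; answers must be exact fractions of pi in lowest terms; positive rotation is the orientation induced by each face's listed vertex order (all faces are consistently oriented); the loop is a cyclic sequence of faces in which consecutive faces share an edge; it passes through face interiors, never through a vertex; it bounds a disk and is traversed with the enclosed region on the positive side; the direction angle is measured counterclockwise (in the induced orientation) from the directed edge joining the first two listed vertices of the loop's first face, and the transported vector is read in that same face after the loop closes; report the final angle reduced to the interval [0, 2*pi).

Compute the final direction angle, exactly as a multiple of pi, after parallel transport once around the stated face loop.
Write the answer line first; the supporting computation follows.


Answer: final direction angle = pi/3

enclosed vertex P1: corner angles sum to 2*pi, defect = 2*pi - 2*pi = 0
transport around the loop rotates by the sum of enclosed defects; add to the initial angle mod 2*pi
final angle = pi/3 + 0 = pi/3 (mod 2*pi)


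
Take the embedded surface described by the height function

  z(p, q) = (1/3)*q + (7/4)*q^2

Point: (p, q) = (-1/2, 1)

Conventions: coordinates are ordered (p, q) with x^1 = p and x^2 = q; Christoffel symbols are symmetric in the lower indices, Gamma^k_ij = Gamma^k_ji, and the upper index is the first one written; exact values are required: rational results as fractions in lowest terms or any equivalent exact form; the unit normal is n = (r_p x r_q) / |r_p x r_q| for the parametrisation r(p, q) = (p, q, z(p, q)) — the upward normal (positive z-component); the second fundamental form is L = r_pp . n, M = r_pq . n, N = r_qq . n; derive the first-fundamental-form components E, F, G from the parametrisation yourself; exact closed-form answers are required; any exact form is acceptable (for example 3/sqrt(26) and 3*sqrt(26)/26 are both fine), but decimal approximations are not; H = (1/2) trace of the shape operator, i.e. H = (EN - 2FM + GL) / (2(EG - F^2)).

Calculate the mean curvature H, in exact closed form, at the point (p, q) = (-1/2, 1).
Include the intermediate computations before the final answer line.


z_p = 0, z_q = 23/6, z_pp = 0, z_pq = 0, z_qq = 7/2
E = 1, F = 0, G = 565/36; answer radicand W^2 = 565/36
unnormalised second-form numerators: l = 0, m = 0, n = 7/2; L = l/sqrt(565/36), and similarly M = m/sqrt(W^2), N = n/sqrt(W^2)
H = (E*n - 2*F*m + G*l) / (2*(EG - F^2)*sqrt(W^2)); E*n - 2*F*m + G*l = 7/2, EG - F^2 = 565/36, so H = (63/565)/sqrt(565/36)

Answer: H = 378*sqrt(565)/319225


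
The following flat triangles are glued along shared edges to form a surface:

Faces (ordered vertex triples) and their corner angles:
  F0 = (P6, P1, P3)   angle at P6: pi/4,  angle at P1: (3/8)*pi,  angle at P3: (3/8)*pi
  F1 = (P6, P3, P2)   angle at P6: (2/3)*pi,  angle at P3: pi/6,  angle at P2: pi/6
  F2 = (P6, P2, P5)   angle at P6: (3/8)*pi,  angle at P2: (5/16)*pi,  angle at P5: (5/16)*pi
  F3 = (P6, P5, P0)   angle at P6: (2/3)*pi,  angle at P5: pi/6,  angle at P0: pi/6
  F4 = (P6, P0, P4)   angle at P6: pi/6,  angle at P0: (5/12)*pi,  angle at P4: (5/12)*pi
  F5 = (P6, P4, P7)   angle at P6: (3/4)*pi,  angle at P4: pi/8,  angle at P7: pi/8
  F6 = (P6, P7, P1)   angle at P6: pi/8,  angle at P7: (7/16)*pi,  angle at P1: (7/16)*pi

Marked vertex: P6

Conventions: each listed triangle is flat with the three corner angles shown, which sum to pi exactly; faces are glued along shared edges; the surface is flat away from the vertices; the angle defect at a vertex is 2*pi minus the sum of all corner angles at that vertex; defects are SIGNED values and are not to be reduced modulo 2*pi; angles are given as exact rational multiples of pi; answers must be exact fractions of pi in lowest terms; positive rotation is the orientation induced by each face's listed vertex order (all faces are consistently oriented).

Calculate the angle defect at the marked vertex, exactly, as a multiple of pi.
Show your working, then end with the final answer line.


Sum of corner angles at P6: 3*pi
defect = 2*pi - 3*pi

Answer: defect(P6) = -pi
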